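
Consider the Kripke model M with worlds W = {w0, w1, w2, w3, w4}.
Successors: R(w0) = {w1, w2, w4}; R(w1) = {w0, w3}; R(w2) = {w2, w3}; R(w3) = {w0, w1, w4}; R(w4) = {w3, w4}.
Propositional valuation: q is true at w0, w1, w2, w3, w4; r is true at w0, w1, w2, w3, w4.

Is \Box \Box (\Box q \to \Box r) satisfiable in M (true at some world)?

Recall that \Box ψ holds at a world iff ψ holds at every accessible world, and \Diamond ψ holds iff ψ holds at some accessible world.
Let φ = \Box \Box (\Box q \to \Box r). Evaluate φ at each world:
  w0 (successors {w1, w2, w4}): φ is true.
  w1 (successors {w0, w3}): φ is true.
  w2 (successors {w2, w3}): φ is true.
  w3 (successors {w0, w1, w4}): φ is true.
  w4 (successors {w3, w4}): φ is true.
Detail at w0 (witness):
  At w0: \Box \Box (\Box q \to \Box r) requires \Box (\Box q \to \Box r) at every successor {w1, w2, w4}.
      At w1: \Box (\Box q \to \Box r) requires \Box q \to \Box r at every successor {w0, w3}.
        At w0: \Box q \to \Box r is true.
        At w3: \Box q \to \Box r is true.
      So \Box (\Box q \to \Box r) is true at w1.
      At w2: \Box (\Box q \to \Box r) requires \Box q \to \Box r at every successor {w2, w3}.
        At w2: \Box q \to \Box r is true.
        At w3: \Box q \to \Box r is true.
      So \Box (\Box q \to \Box r) is true at w2.
      At w4: \Box (\Box q \to \Box r) requires \Box q \to \Box r at every successor {w3, w4}.
        At w3: \Box q \to \Box r is true.
        At w4: \Box q \to \Box r is true.
      So \Box (\Box q \to \Box r) is true at w4.
  So \Box \Box (\Box q \to \Box r) is true at w0.

Yes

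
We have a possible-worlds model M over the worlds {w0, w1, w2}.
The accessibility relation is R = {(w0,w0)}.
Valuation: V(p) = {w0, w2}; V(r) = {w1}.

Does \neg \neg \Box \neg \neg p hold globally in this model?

Recall that \Box ψ holds at a world iff ψ holds at every accessible world, and \Diamond ψ holds iff ψ holds at some accessible world.
Let φ = \neg \neg \Box \neg \neg p. Evaluate φ at each world:
  w0 (successors {w0}): φ is true.
  w1 (successors ∅): φ is true.
  w2 (successors ∅): φ is true.
For instance, at w0:
  At w0: \neg \Box \neg \neg p is false, so \neg \neg \Box \neg \neg p is true.
    At w0: \Box \neg \neg p is true, so \neg \Box \neg \neg p is false.
      At w0: \Box \neg \neg p requires \neg \neg p at every successor {w0}.
        At w0: \neg \neg p is true.
      So \Box \neg \neg p is true at w0.

Yes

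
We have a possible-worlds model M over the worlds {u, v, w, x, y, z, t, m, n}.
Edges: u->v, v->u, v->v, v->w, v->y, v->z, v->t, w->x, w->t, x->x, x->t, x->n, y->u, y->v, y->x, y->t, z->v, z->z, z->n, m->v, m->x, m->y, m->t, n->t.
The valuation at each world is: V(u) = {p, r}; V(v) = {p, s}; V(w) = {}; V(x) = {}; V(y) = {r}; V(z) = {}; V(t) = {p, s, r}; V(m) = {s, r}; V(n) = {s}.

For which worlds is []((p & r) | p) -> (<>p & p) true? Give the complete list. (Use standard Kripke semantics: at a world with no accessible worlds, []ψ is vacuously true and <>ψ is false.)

u, v, w, x, y, z, m

Recall that []ψ holds at a world iff ψ holds at every accessible world, and <>ψ holds iff ψ holds at some accessible world.
Let φ = []((p & r) | p) -> (<>p & p). Evaluate φ at each world:
  u (successors {v}): φ is true.
  v (successors {u, v, w, y, z, t}): φ is true.
  w (successors {x, t}): φ is true.
  x (successors {x, t, n}): φ is true.
  y (successors {u, v, x, t}): φ is true.
  z (successors {v, z, n}): φ is true.
  t (successors ∅): φ is false.
  m (successors {v, x, y, t}): φ is true.
  n (successors {t}): φ is false.
For instance, at u:
  At u: []((p & r) | p) is true, <>p & p is true, so []((p & r) | p) -> (<>p & p) is true.
    At u: []((p & r) | p) requires (p & r) | p at every successor {v}.
      At v: (p & r) | p is true.
    So []((p & r) | p) is true at u.
    At u: <>p is true, p is true, so <>p & p is true.
      At u: <>p requires p at some successor in {v}.
        p holds at v, so <>p is true at u.
Satisfying worlds: {u, v, w, x, y, z, m}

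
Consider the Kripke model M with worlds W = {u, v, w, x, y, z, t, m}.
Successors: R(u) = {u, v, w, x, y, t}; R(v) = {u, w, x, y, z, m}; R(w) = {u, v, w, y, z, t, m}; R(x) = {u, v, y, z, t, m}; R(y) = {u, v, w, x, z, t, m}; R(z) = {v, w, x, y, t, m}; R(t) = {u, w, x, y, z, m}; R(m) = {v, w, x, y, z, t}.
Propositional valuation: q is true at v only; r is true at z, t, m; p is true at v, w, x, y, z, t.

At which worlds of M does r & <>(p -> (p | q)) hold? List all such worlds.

z, t, m

Recall that <>ψ holds at a world iff ψ holds at some accessible world.
Let φ = r & <>(p -> (p | q)). Evaluate φ at each world:
  u (successors {u, v, w, x, y, t}): φ is false.
  v (successors {u, w, x, y, z, m}): φ is false.
  w (successors {u, v, w, y, z, t, m}): φ is false.
  x (successors {u, v, y, z, t, m}): φ is false.
  y (successors {u, v, w, x, z, t, m}): φ is false.
  z (successors {v, w, x, y, t, m}): φ is true.
  t (successors {u, w, x, y, z, m}): φ is true.
  m (successors {v, w, x, y, z, t}): φ is true.
For instance, at v:
  At v: r is false, <>(p -> (p | q)) is true, so r & <>(p -> (p | q)) is false.
    At v: <>(p -> (p | q)) requires p -> (p | q) at some successor in {u, w, x, y, z, m}.
      p -> (p | q) holds at u, so <>(p -> (p | q)) is true at v.
Satisfying worlds: {z, t, m}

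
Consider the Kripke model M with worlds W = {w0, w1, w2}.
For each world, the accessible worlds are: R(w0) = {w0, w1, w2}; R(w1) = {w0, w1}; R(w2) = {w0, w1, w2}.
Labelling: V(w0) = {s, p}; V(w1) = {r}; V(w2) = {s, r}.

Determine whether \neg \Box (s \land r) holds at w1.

Yes

At w1: \Box (s \land r) is false, so \neg \Box (s \land r) is true.
  At w1: \Box (s \land r) requires s \land r at every successor {w0, w1}.
    s \land r fails at w0, so \Box (s \land r) is false at w1.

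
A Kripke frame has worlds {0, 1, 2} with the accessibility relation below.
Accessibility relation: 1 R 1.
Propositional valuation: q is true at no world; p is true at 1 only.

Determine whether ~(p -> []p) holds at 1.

No

At 1: p -> []p is true, so ~(p -> []p) is false.
  At 1: p is true, []p is true, so p -> []p is true.
    At 1: []p requires p at every successor {1}.
      At 1: p is true.
    So []p is true at 1.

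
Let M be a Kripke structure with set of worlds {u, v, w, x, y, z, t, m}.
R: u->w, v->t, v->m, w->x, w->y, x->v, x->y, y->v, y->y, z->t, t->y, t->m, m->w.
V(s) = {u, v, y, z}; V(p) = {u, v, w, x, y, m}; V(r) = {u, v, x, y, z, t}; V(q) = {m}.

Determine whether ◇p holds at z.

At z: ◇p requires p at some successor in {t}.
  At t: p is false.
So ◇p is false at z.

No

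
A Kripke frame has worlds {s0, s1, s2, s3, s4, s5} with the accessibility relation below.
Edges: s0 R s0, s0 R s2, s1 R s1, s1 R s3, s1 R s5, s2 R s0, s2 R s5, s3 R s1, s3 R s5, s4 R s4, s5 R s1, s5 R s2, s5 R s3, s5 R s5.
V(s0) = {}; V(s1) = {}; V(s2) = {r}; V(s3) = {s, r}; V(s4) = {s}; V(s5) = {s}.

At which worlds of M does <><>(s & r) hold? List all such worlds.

s1, s2, s3, s5

Recall that <>ψ holds at a world iff ψ holds at some accessible world.
Let φ = <><>(s & r). Evaluate φ at each world:
  s0 (successors {s0, s2}): φ is false.
  s1 (successors {s1, s3, s5}): φ is true.
  s2 (successors {s0, s5}): φ is true.
  s3 (successors {s1, s5}): φ is true.
  s4 (successors {s4}): φ is false.
  s5 (successors {s1, s2, s3, s5}): φ is true.
For instance, at s5:
  At s5: <><>(s & r) requires <>(s & r) at some successor in {s1, s2, s3, s5}.
    <>(s & r) holds at s1, so <><>(s & r) is true at s5.
      At s1: <>(s & r) requires s & r at some successor in {s1, s3, s5}.
        s & r holds at s3, so <>(s & r) is true at s1.
Satisfying worlds: {s1, s2, s3, s5}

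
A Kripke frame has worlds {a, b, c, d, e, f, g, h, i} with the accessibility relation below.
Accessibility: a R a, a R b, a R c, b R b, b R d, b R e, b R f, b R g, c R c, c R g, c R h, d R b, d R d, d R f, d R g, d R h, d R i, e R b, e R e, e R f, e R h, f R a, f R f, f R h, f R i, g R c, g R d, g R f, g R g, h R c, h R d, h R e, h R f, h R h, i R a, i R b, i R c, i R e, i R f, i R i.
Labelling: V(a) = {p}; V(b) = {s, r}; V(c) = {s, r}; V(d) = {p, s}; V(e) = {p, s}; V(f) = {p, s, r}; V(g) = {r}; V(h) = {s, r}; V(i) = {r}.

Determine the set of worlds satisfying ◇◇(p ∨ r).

Recall that ◇ψ holds at a world iff ψ holds at some accessible world.
Let φ = ◇◇(p ∨ r). Evaluate φ at each world:
  a (successors {a, b, c}): φ is true.
  b (successors {b, d, e, f, g}): φ is true.
  c (successors {c, g, h}): φ is true.
  d (successors {b, d, f, g, h, i}): φ is true.
  e (successors {b, e, f, h}): φ is true.
  f (successors {a, f, h, i}): φ is true.
  g (successors {c, d, f, g}): φ is true.
  h (successors {c, d, e, f, h}): φ is true.
  i (successors {a, b, c, e, f, i}): φ is true.
For instance, at c:
  At c: ◇◇(p ∨ r) requires ◇(p ∨ r) at some successor in {c, g, h}.
    ◇(p ∨ r) holds at c, so ◇◇(p ∨ r) is true at c.
      At c: ◇(p ∨ r) requires p ∨ r at some successor in {c, g, h}.
        p ∨ r holds at c, so ◇(p ∨ r) is true at c.
Satisfying worlds: {a, b, c, d, e, f, g, h, i}

a, b, c, d, e, f, g, h, i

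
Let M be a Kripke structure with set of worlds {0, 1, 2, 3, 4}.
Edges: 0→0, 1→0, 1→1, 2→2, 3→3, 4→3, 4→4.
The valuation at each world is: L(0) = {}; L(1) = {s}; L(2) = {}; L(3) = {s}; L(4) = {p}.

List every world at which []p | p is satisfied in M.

4

Recall that []ψ holds at a world iff ψ holds at every accessible world, and <>ψ holds iff ψ holds at some accessible world.
Let φ = []p | p. Evaluate φ at each world:
  0 (successors {0}): φ is false.
  1 (successors {0, 1}): φ is false.
  2 (successors {2}): φ is false.
  3 (successors {3}): φ is false.
  4 (successors {3, 4}): φ is true.
For instance, at 1:
  At 1: []p is false, p is false, so []p | p is false.
    At 1: []p requires p at every successor {0, 1}.
      p fails at 0, so []p is false at 1.
Satisfying worlds: {4}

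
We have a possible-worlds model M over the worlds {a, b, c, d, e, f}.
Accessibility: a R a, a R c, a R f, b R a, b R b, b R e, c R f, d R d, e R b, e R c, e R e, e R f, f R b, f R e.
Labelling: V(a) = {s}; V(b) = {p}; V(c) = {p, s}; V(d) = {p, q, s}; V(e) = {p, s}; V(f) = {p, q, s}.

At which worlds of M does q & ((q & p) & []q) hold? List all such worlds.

d

Let φ = q & ((q & p) & []q). Evaluate φ at each world:
  a (successors {a, c, f}): φ is false.
  b (successors {a, b, e}): φ is false.
  c (successors {f}): φ is false.
  d (successors {d}): φ is true.
  e (successors {b, c, e, f}): φ is false.
  f (successors {b, e}): φ is false.
For instance, at b:
  At b: q is false, (q & p) & []q is false, so q & ((q & p) & []q) is false.
    At b: q & p is false, []q is false, so (q & p) & []q is false.
      At b: []q requires q at every successor {a, b, e}.
        q fails at a, so []q is false at b.
Satisfying worlds: {d}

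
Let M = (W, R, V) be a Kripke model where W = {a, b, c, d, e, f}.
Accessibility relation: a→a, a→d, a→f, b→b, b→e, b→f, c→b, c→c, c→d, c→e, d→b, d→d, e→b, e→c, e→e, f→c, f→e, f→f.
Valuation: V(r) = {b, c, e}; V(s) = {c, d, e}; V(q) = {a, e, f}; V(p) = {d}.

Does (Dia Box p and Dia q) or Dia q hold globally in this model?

No

Recall that Box ψ holds at a world iff ψ holds at every accessible world, and Dia ψ holds iff ψ holds at some accessible world.
Let φ = (Dia Box p and Dia q) or Dia q. Evaluate φ at each world:
  a (successors {a, d, f}): φ is true.
  b (successors {b, e, f}): φ is true.
  c (successors {b, c, d, e}): φ is true.
  d (successors {b, d}): φ is false.
  e (successors {b, c, e}): φ is true.
  f (successors {c, e, f}): φ is true.
Detail at d (counterexample):
  At d: Dia Box p and Dia q is false, Dia q is false, so (Dia Box p and Dia q) or Dia q is false.
    At d: Dia Box p is false, Dia q is false, so Dia Box p and Dia q is false.
      At d: Dia Box p requires Box p at some successor in {b, d}.
        At b: Box p is false.
        At d: Box p is false.
      So Dia Box p is false at d.
      At d: Dia q requires q at some successor in {b, d}.
        At b: q is false.
        At d: q is false.
      So Dia q is false at d.
    At d: Dia q requires q at some successor in {b, d}.
      At b: q is false.
      At d: q is false.
    So Dia q is false at d.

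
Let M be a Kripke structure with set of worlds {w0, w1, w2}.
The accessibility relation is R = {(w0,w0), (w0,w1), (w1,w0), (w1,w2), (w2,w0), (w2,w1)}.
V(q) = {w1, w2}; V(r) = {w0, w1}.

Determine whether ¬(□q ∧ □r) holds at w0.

At w0: □q ∧ □r is false, so ¬(□q ∧ □r) is true.
  At w0: □q is false, □r is true, so □q ∧ □r is false.
    At w0: □q requires q at every successor {w0, w1}.
      q fails at w0, so □q is false at w0.
    At w0: □r requires r at every successor {w0, w1}.
      At w0: r is true.
      At w1: r is true.
    So □r is true at w0.

Yes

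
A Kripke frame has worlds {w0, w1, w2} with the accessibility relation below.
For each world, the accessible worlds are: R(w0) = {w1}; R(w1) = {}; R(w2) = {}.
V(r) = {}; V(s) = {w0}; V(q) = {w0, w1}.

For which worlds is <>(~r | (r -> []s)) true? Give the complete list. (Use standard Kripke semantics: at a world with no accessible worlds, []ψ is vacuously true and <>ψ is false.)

Recall that []ψ holds at a world iff ψ holds at every accessible world, and <>ψ holds iff ψ holds at some accessible world.
Let φ = <>(~r | (r -> []s)). Evaluate φ at each world:
  w0 (successors {w1}): φ is true.
  w1 (successors ∅): φ is false.
  w2 (successors ∅): φ is false.
For instance, at w0:
  At w0: <>(~r | (r -> []s)) requires ~r | (r -> []s) at some successor in {w1}.
    ~r | (r -> []s) holds at w1, so <>(~r | (r -> []s)) is true at w0.
      At w1: ~r is true, r -> []s is true, so ~r | (r -> []s) is true.
Satisfying worlds: {w0}

w0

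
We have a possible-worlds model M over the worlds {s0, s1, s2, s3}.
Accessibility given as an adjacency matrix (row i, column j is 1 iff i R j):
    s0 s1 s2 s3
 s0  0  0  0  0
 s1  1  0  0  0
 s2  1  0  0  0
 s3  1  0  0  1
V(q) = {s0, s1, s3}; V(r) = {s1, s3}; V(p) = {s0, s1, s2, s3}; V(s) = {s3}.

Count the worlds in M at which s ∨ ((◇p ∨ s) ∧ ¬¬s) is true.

1

Recall that ◇ψ holds at a world iff ψ holds at some accessible world.
Let φ = s ∨ ((◇p ∨ s) ∧ ¬¬s). Evaluate φ at each world:
  s0 (successors ∅): φ is false.
  s1 (successors {s0}): φ is false.
  s2 (successors {s0}): φ is false.
  s3 (successors {s0, s3}): φ is true.
For instance, at s2:
  At s2: s is false, (◇p ∨ s) ∧ ¬¬s is false, so s ∨ ((◇p ∨ s) ∧ ¬¬s) is false.
    At s2: ◇p ∨ s is true, ¬¬s is false, so (◇p ∨ s) ∧ ¬¬s is false.
      At s2: ◇p is true, s is false, so ◇p ∨ s is true.
Satisfying worlds: {s3}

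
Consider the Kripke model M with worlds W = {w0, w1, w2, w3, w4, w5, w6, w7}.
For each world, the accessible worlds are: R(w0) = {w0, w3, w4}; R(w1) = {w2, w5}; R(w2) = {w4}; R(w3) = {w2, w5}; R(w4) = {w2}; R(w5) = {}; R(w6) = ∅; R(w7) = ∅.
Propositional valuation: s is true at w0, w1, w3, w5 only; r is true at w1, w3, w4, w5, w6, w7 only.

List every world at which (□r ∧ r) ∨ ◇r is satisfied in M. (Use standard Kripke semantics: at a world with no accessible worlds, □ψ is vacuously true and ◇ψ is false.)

w0, w1, w2, w3, w5, w6, w7

Let φ = (□r ∧ r) ∨ ◇r. Evaluate φ at each world:
  w0 (successors {w0, w3, w4}): φ is true.
  w1 (successors {w2, w5}): φ is true.
  w2 (successors {w4}): φ is true.
  w3 (successors {w2, w5}): φ is true.
  w4 (successors {w2}): φ is false.
  w5 (successors ∅): φ is true.
  w6 (successors ∅): φ is true.
  w7 (successors ∅): φ is true.
For instance, at w3:
  At w3: □r ∧ r is false, ◇r is true, so (□r ∧ r) ∨ ◇r is true.
    At w3: □r is false, r is true, so □r ∧ r is false.
      At w3: □r requires r at every successor {w2, w5}.
        r fails at w2, so □r is false at w3.
    At w3: ◇r requires r at some successor in {w2, w5}.
      r holds at w5, so ◇r is true at w3.
Satisfying worlds: {w0, w1, w2, w3, w5, w6, w7}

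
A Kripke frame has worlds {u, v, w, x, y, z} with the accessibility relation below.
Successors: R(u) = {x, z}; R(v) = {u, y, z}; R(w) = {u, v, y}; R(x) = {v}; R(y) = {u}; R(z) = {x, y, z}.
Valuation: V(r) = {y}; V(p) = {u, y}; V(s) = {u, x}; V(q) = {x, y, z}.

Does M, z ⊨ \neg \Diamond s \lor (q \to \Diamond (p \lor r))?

At z: \neg \Diamond s is false, q \to \Diamond (p \lor r) is true, so \neg \Diamond s \lor (q \to \Diamond (p \lor r)) is true.
  At z: \Diamond s is true, so \neg \Diamond s is false.
    At z: \Diamond s requires s at some successor in {x, y, z}.
      s holds at x, so \Diamond s is true at z.
  At z: q is true, \Diamond (p \lor r) is true, so q \to \Diamond (p \lor r) is true.
    At z: \Diamond (p \lor r) requires p \lor r at some successor in {x, y, z}.
      p \lor r holds at y, so \Diamond (p \lor r) is true at z.

Yes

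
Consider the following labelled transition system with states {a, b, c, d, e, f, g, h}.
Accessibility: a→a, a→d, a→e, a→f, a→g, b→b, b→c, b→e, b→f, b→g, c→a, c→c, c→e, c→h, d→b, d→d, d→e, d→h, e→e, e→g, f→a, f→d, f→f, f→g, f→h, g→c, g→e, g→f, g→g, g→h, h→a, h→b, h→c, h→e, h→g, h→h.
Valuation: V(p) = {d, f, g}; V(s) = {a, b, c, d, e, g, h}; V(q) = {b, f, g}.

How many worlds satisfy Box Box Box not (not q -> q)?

0

Let φ = Box Box Box not (not q -> q). Evaluate φ at each world:
  a (successors {a, d, e, f, g}): φ is false.
  b (successors {b, c, e, f, g}): φ is false.
  c (successors {a, c, e, h}): φ is false.
  d (successors {b, d, e, h}): φ is false.
  e (successors {e, g}): φ is false.
  f (successors {a, d, f, g, h}): φ is false.
  g (successors {c, e, f, g, h}): φ is false.
  h (successors {a, b, c, e, g, h}): φ is false.
For instance, at d:
  At d: Box Box Box not (not q -> q) requires Box Box not (not q -> q) at every successor {b, d, e, h}.
    Box Box not (not q -> q) fails at b, so Box Box Box not (not q -> q) is false at d.
      At b: Box Box not (not q -> q) requires Box not (not q -> q) at every successor {b, c, e, f, g}.
        Box not (not q -> q) fails at b, so Box Box not (not q -> q) is false at b.
Satisfying worlds: none.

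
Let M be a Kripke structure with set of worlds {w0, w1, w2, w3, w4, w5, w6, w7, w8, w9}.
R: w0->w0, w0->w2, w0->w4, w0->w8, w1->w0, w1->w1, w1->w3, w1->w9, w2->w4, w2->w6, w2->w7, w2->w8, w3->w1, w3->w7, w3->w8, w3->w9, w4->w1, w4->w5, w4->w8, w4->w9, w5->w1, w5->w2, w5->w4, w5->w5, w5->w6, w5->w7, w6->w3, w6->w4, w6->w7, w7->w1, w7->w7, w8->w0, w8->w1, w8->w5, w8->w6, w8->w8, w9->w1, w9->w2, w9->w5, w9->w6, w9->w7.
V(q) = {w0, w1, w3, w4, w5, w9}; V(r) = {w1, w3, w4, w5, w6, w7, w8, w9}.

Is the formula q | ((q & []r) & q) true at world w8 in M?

No

Recall that []ψ holds at a world iff ψ holds at every accessible world, and <>ψ holds iff ψ holds at some accessible world.
At w8: q is false, (q & []r) & q is false, so q | ((q & []r) & q) is false.
  At w8: q & []r is false, q is false, so (q & []r) & q is false.
    At w8: q is false, []r is false, so q & []r is false.
      At w8: []r requires r at every successor {w0, w1, w5, w6, w8}.
        r fails at w0, so []r is false at w8.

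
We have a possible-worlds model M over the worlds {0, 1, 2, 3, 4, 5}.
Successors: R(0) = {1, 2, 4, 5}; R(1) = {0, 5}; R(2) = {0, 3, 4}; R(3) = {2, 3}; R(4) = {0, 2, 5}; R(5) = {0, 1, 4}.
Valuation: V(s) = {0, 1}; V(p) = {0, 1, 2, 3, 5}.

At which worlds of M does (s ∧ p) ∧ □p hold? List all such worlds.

1

Recall that □ψ holds at a world iff ψ holds at every accessible world, and ◇ψ holds iff ψ holds at some accessible world.
Let φ = (s ∧ p) ∧ □p. Evaluate φ at each world:
  0 (successors {1, 2, 4, 5}): φ is false.
  1 (successors {0, 5}): φ is true.
  2 (successors {0, 3, 4}): φ is false.
  3 (successors {2, 3}): φ is false.
  4 (successors {0, 2, 5}): φ is false.
  5 (successors {0, 1, 4}): φ is false.
For instance, at 0:
  At 0: s ∧ p is true, □p is false, so (s ∧ p) ∧ □p is false.
    At 0: □p requires p at every successor {1, 2, 4, 5}.
      p fails at 4, so □p is false at 0.
Satisfying worlds: {1}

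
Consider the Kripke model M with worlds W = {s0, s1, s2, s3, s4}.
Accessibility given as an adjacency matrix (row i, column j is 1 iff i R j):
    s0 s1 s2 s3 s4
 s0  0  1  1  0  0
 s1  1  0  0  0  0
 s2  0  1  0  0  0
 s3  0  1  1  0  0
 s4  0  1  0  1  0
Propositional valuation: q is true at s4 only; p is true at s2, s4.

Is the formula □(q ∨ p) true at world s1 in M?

No

At s1: □(q ∨ p) requires q ∨ p at every successor {s0}.
  q ∨ p fails at s0, so □(q ∨ p) is false at s1.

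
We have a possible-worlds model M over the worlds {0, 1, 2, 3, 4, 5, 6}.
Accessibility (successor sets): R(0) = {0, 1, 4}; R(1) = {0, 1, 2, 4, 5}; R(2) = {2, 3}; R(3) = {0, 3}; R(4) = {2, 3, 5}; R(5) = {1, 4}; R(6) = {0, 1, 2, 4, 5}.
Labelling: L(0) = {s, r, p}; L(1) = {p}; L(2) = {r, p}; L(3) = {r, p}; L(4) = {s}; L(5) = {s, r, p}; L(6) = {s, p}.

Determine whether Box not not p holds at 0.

Recall that Box ψ holds at a world iff ψ holds at every accessible world, and Dia ψ holds iff ψ holds at some accessible world.
At 0: Box not not p requires not not p at every successor {0, 1, 4}.
  not not p fails at 4, so Box not not p is false at 0.

No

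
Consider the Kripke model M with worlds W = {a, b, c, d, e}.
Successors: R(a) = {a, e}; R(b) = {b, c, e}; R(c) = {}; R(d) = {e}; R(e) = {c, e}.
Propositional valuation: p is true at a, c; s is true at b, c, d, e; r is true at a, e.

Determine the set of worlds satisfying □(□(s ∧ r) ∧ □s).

c

Recall that □ψ holds at a world iff ψ holds at every accessible world, and ◇ψ holds iff ψ holds at some accessible world.
Let φ = □(□(s ∧ r) ∧ □s). Evaluate φ at each world:
  a (successors {a, e}): φ is false.
  b (successors {b, c, e}): φ is false.
  c (successors ∅): φ is true.
  d (successors {e}): φ is false.
  e (successors {c, e}): φ is false.
For instance, at d:
  At d: □(□(s ∧ r) ∧ □s) requires □(s ∧ r) ∧ □s at every successor {e}.
    □(s ∧ r) ∧ □s fails at e, so □(□(s ∧ r) ∧ □s) is false at d.
      At e: □(s ∧ r) is false, □s is true, so □(s ∧ r) ∧ □s is false.
Satisfying worlds: {c}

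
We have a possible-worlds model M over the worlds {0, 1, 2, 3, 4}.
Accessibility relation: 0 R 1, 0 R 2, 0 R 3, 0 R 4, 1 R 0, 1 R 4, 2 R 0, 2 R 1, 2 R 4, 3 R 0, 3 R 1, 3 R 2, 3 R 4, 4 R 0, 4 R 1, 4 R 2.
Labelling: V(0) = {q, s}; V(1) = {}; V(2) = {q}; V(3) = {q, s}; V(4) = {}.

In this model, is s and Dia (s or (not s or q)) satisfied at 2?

No

At 2: s is false, Dia (s or (not s or q)) is true, so s and Dia (s or (not s or q)) is false.
  At 2: Dia (s or (not s or q)) requires s or (not s or q) at some successor in {0, 1, 4}.
    s or (not s or q) holds at 0, so Dia (s or (not s or q)) is true at 2.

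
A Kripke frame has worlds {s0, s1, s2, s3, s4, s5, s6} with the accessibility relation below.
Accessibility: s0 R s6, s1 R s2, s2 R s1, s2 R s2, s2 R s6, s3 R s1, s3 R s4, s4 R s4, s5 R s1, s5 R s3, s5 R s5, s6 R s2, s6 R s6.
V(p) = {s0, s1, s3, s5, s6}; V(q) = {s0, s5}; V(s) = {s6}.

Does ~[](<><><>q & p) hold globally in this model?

Yes

Let φ = ~[](<><><>q & p). Evaluate φ at each world:
  s0 (successors {s6}): φ is true.
  s1 (successors {s2}): φ is true.
  s2 (successors {s1, s2, s6}): φ is true.
  s3 (successors {s1, s4}): φ is true.
  s4 (successors {s4}): φ is true.
  s5 (successors {s1, s3, s5}): φ is true.
  s6 (successors {s2, s6}): φ is true.
For instance, at s3:
  At s3: [](<><><>q & p) is false, so ~[](<><><>q & p) is true.
    At s3: [](<><><>q & p) requires <><><>q & p at every successor {s1, s4}.
      <><><>q & p fails at s1, so [](<><><>q & p) is false at s3.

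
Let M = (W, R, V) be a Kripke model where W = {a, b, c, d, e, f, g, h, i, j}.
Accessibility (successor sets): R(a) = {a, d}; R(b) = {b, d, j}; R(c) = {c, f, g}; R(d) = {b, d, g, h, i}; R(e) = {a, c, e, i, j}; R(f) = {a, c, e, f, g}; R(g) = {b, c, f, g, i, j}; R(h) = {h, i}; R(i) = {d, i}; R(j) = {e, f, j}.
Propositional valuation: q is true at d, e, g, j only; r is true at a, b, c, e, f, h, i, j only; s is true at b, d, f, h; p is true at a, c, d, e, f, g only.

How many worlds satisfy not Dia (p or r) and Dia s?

Let φ = not Dia (p or r) and Dia s. Evaluate φ at each world:
  a (successors {a, d}): φ is false.
  b (successors {b, d, j}): φ is false.
  c (successors {c, f, g}): φ is false.
  d (successors {b, d, g, h, i}): φ is false.
  e (successors {a, c, e, i, j}): φ is false.
  f (successors {a, c, e, f, g}): φ is false.
  g (successors {b, c, f, g, i, j}): φ is false.
  h (successors {h, i}): φ is false.
  i (successors {d, i}): φ is false.
  j (successors {e, f, j}): φ is false.
For instance, at c:
  At c: not Dia (p or r) is false, Dia s is true, so not Dia (p or r) and Dia s is false.
    At c: Dia (p or r) is true, so not Dia (p or r) is false.
      At c: Dia (p or r) requires p or r at some successor in {c, f, g}.
        p or r holds at c, so Dia (p or r) is true at c.
    At c: Dia s requires s at some successor in {c, f, g}.
      s holds at f, so Dia s is true at c.
Satisfying worlds: none.

0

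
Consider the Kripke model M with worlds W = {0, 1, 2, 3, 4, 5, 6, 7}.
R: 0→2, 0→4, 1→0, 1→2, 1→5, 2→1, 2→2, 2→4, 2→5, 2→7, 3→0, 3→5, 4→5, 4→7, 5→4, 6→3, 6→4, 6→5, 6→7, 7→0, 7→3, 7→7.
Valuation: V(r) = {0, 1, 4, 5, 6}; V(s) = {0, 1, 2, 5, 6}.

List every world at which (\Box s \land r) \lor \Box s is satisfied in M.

Let φ = (\Box s \land r) \lor \Box s. Evaluate φ at each world:
  0 (successors {2, 4}): φ is false.
  1 (successors {0, 2, 5}): φ is true.
  2 (successors {1, 2, 4, 5, 7}): φ is false.
  3 (successors {0, 5}): φ is true.
  4 (successors {5, 7}): φ is false.
  5 (successors {4}): φ is false.
  6 (successors {3, 4, 5, 7}): φ is false.
  7 (successors {0, 3, 7}): φ is false.
For instance, at 2:
  At 2: \Box s \land r is false, \Box s is false, so (\Box s \land r) \lor \Box s is false.
    At 2: \Box s is false, r is false, so \Box s \land r is false.
      At 2: \Box s requires s at every successor {1, 2, 4, 5, 7}.
        s fails at 4, so \Box s is false at 2.
    At 2: \Box s requires s at every successor {1, 2, 4, 5, 7}.
      s fails at 4, so \Box s is false at 2.
Satisfying worlds: {1, 3}

1, 3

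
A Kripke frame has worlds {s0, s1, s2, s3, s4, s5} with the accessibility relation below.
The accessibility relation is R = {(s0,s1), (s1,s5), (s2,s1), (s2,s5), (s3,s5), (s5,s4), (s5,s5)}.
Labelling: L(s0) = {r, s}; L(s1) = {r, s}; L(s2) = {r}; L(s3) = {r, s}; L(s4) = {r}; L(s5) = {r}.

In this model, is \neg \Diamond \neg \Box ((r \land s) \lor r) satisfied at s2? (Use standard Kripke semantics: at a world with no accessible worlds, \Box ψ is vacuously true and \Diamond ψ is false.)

Yes

Recall that \Box ψ holds at a world iff ψ holds at every accessible world, and \Diamond ψ holds iff ψ holds at some accessible world.
At s2: \Diamond \neg \Box ((r \land s) \lor r) is false, so \neg \Diamond \neg \Box ((r \land s) \lor r) is true.
  At s2: \Diamond \neg \Box ((r \land s) \lor r) requires \neg \Box ((r \land s) \lor r) at some successor in {s1, s5}.
    At s1: \neg \Box ((r \land s) \lor r) is false.
    At s5: \neg \Box ((r \land s) \lor r) is false.
  So \Diamond \neg \Box ((r \land s) \lor r) is false at s2.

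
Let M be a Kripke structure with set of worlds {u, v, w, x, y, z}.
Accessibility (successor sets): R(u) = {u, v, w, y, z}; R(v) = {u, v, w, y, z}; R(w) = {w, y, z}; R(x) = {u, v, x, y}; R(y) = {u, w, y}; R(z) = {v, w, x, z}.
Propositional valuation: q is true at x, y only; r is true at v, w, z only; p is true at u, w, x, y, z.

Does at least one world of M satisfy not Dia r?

No

Let φ = not Dia r. Evaluate φ at each world:
  u (successors {u, v, w, y, z}): φ is false.
  v (successors {u, v, w, y, z}): φ is false.
  w (successors {w, y, z}): φ is false.
  x (successors {u, v, x, y}): φ is false.
  y (successors {u, w, y}): φ is false.
  z (successors {v, w, x, z}): φ is false.
For instance, at y:
  At y: Dia r is true, so not Dia r is false.
    At y: Dia r requires r at some successor in {u, w, y}.
      r holds at w, so Dia r is true at y.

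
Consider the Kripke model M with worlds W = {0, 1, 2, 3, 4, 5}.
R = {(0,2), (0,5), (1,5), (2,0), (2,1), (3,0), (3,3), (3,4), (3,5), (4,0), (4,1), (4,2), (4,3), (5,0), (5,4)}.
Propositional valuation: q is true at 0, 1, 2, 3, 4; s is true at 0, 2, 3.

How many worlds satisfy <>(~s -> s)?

Let φ = <>(~s -> s). Evaluate φ at each world:
  0 (successors {2, 5}): φ is true.
  1 (successors {5}): φ is false.
  2 (successors {0, 1}): φ is true.
  3 (successors {0, 3, 4, 5}): φ is true.
  4 (successors {0, 1, 2, 3}): φ is true.
  5 (successors {0, 4}): φ is true.
For instance, at 1:
  At 1: <>(~s -> s) requires ~s -> s at some successor in {5}.
    At 5: ~s -> s is false.
  So <>(~s -> s) is false at 1.
Satisfying worlds: {0, 2, 3, 4, 5}

5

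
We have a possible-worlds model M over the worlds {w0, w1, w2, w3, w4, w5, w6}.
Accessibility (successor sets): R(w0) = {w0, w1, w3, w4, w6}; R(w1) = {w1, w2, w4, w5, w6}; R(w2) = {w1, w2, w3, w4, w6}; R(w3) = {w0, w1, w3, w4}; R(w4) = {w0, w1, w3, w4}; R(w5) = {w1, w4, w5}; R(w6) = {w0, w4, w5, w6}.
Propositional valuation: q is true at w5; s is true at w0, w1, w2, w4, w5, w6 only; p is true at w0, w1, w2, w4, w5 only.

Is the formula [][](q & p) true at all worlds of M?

No

Let φ = [][](q & p). Evaluate φ at each world:
  w0 (successors {w0, w1, w3, w4, w6}): φ is false.
  w1 (successors {w1, w2, w4, w5, w6}): φ is false.
  w2 (successors {w1, w2, w3, w4, w6}): φ is false.
  w3 (successors {w0, w1, w3, w4}): φ is false.
  w4 (successors {w0, w1, w3, w4}): φ is false.
  w5 (successors {w1, w4, w5}): φ is false.
  w6 (successors {w0, w4, w5, w6}): φ is false.
Detail at w0 (counterexample):
  At w0: [][](q & p) requires [](q & p) at every successor {w0, w1, w3, w4, w6}.
    [](q & p) fails at w0, so [][](q & p) is false at w0.
      At w0: [](q & p) requires q & p at every successor {w0, w1, w3, w4, w6}.
        q & p fails at w0, so [](q & p) is false at w0.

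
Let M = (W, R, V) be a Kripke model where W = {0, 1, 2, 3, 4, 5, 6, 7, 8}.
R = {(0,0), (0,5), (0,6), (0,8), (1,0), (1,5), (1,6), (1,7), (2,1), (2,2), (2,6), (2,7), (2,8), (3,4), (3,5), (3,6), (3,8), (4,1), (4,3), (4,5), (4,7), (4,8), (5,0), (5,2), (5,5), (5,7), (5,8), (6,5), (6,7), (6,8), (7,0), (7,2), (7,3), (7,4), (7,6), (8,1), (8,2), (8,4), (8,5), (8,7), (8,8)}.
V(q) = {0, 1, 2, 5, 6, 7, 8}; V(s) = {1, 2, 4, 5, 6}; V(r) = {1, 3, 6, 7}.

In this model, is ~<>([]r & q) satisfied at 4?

Recall that []ψ holds at a world iff ψ holds at every accessible world, and <>ψ holds iff ψ holds at some accessible world.
At 4: <>([]r & q) is false, so ~<>([]r & q) is true.
  At 4: <>([]r & q) requires []r & q at some successor in {1, 3, 5, 7, 8}.
    At 1: []r & q is false.
    At 3: []r & q is false.
    At 5: []r & q is false.
    At 7: []r & q is false.
    At 8: []r & q is false.
  So <>([]r & q) is false at 4.

Yes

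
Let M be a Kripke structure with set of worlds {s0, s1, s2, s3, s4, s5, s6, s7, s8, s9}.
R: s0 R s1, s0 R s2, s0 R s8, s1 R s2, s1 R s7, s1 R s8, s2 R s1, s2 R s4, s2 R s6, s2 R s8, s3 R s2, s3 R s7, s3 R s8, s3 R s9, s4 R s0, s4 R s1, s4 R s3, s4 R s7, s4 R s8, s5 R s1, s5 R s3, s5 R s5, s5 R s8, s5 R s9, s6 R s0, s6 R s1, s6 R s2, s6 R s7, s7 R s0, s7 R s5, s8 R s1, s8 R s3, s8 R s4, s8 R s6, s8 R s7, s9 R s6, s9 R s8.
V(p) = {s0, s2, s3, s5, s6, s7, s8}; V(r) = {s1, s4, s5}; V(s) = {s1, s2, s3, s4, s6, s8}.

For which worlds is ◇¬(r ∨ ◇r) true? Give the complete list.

s3, s4, s5, s8

Let φ = ◇¬(r ∨ ◇r). Evaluate φ at each world:
  s0 (successors {s1, s2, s8}): φ is false.
  s1 (successors {s2, s7, s8}): φ is false.
  s2 (successors {s1, s4, s6, s8}): φ is false.
  s3 (successors {s2, s7, s8, s9}): φ is true.
  s4 (successors {s0, s1, s3, s7, s8}): φ is true.
  s5 (successors {s1, s3, s5, s8, s9}): φ is true.
  s6 (successors {s0, s1, s2, s7}): φ is false.
  s7 (successors {s0, s5}): φ is false.
  s8 (successors {s1, s3, s4, s6, s7}): φ is true.
  s9 (successors {s6, s8}): φ is false.
For instance, at s1:
  At s1: ◇¬(r ∨ ◇r) requires ¬(r ∨ ◇r) at some successor in {s2, s7, s8}.
    At s2: ¬(r ∨ ◇r) is false.
    At s7: ¬(r ∨ ◇r) is false.
    At s8: ¬(r ∨ ◇r) is false.
  So ◇¬(r ∨ ◇r) is false at s1.
Satisfying worlds: {s3, s4, s5, s8}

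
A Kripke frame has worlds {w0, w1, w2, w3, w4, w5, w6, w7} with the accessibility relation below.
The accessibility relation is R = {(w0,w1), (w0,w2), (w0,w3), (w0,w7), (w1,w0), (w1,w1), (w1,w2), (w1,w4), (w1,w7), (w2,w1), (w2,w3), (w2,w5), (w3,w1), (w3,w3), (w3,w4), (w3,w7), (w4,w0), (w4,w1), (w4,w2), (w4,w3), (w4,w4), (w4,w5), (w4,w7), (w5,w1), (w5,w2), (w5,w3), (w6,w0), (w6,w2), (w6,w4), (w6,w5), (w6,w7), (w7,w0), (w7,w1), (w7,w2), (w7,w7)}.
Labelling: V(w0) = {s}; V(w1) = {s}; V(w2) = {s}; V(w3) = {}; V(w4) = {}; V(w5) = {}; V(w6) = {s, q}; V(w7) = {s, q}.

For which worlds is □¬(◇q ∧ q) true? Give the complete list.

w2, w5

Recall that □ψ holds at a world iff ψ holds at every accessible world, and ◇ψ holds iff ψ holds at some accessible world.
Let φ = □¬(◇q ∧ q). Evaluate φ at each world:
  w0 (successors {w1, w2, w3, w7}): φ is false.
  w1 (successors {w0, w1, w2, w4, w7}): φ is false.
  w2 (successors {w1, w3, w5}): φ is true.
  w3 (successors {w1, w3, w4, w7}): φ is false.
  w4 (successors {w0, w1, w2, w3, w4, w5, w7}): φ is false.
  w5 (successors {w1, w2, w3}): φ is true.
  w6 (successors {w0, w2, w4, w5, w7}): φ is false.
  w7 (successors {w0, w1, w2, w7}): φ is false.
For instance, at w6:
  At w6: □¬(◇q ∧ q) requires ¬(◇q ∧ q) at every successor {w0, w2, w4, w5, w7}.
    ¬(◇q ∧ q) fails at w7, so □¬(◇q ∧ q) is false at w6.
      At w7: ◇q ∧ q is true, so ¬(◇q ∧ q) is false.
Satisfying worlds: {w2, w5}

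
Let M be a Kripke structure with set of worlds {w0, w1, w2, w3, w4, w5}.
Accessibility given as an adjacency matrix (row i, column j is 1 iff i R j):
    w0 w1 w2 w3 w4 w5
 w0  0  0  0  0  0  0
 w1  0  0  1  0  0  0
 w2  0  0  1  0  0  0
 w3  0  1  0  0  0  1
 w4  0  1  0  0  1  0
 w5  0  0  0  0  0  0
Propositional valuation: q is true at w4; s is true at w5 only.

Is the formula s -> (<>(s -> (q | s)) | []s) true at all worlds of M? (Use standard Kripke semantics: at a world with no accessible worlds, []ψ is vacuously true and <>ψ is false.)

Yes

Let φ = s -> (<>(s -> (q | s)) | []s). Evaluate φ at each world:
  w0 (successors ∅): φ is true.
  w1 (successors {w2}): φ is true.
  w2 (successors {w2}): φ is true.
  w3 (successors {w1, w5}): φ is true.
  w4 (successors {w1, w4}): φ is true.
  w5 (successors ∅): φ is true.
For instance, at w2:
  At w2: s is false, <>(s -> (q | s)) | []s is true, so s -> (<>(s -> (q | s)) | []s) is true.
    At w2: <>(s -> (q | s)) is true, []s is false, so <>(s -> (q | s)) | []s is true.
      At w2: <>(s -> (q | s)) requires s -> (q | s) at some successor in {w2}.
        s -> (q | s) holds at w2, so <>(s -> (q | s)) is true at w2.
      At w2: []s requires s at every successor {w2}.
        s fails at w2, so []s is false at w2.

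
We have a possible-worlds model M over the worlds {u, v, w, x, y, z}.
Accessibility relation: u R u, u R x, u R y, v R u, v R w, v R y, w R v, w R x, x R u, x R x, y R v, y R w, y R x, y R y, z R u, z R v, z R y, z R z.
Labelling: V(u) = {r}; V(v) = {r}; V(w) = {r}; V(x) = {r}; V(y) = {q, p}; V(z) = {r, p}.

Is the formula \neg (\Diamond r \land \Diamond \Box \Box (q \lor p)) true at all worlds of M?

Let φ = \neg (\Diamond r \land \Diamond \Box \Box (q \lor p)). Evaluate φ at each world:
  u (successors {u, x, y}): φ is true.
  v (successors {u, w, y}): φ is true.
  w (successors {v, x}): φ is true.
  x (successors {u, x}): φ is true.
  y (successors {v, w, x, y}): φ is true.
  z (successors {u, v, y, z}): φ is true.
For instance, at z:
  At z: \Diamond r \land \Diamond \Box \Box (q \lor p) is false, so \neg (\Diamond r \land \Diamond \Box \Box (q \lor p)) is true.
    At z: \Diamond r is true, \Diamond \Box \Box (q \lor p) is false, so \Diamond r \land \Diamond \Box \Box (q \lor p) is false.
      At z: \Diamond r requires r at some successor in {u, v, y, z}.
        r holds at u, so \Diamond r is true at z.
      At z: \Diamond \Box \Box (q \lor p) requires \Box \Box (q \lor p) at some successor in {u, v, y, z}.
        At u: \Box \Box (q \lor p) is false.
        At v: \Box \Box (q \lor p) is false.
        At y: \Box \Box (q \lor p) is false.
        At z: \Box \Box (q \lor p) is false.
      So \Diamond \Box \Box (q \lor p) is false at z.

Yes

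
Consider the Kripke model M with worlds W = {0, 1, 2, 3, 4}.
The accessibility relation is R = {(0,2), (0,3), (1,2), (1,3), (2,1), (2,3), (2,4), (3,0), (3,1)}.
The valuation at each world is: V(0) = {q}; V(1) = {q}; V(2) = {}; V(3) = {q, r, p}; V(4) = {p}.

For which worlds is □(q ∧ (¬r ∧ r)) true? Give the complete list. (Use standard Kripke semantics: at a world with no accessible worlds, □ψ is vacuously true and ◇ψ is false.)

Let φ = □(q ∧ (¬r ∧ r)). Evaluate φ at each world:
  0 (successors {2, 3}): φ is false.
  1 (successors {2, 3}): φ is false.
  2 (successors {1, 3, 4}): φ is false.
  3 (successors {0, 1}): φ is false.
  4 (successors ∅): φ is true.
For instance, at 0:
  At 0: □(q ∧ (¬r ∧ r)) requires q ∧ (¬r ∧ r) at every successor {2, 3}.
    q ∧ (¬r ∧ r) fails at 2, so □(q ∧ (¬r ∧ r)) is false at 0.
Satisfying worlds: {4}

4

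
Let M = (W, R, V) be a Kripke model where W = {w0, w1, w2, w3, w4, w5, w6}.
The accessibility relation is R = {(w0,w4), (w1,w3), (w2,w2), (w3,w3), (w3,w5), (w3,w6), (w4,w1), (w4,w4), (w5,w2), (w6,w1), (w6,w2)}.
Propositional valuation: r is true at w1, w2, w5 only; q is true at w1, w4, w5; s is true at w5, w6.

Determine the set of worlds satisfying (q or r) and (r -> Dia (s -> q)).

w1, w2, w4, w5

Recall that Dia ψ holds at a world iff ψ holds at some accessible world.
Let φ = (q or r) and (r -> Dia (s -> q)). Evaluate φ at each world:
  w0 (successors {w4}): φ is false.
  w1 (successors {w3}): φ is true.
  w2 (successors {w2}): φ is true.
  w3 (successors {w3, w5, w6}): φ is false.
  w4 (successors {w1, w4}): φ is true.
  w5 (successors {w2}): φ is true.
  w6 (successors {w1, w2}): φ is false.
For instance, at w3:
  At w3: q or r is false, r -> Dia (s -> q) is true, so (q or r) and (r -> Dia (s -> q)) is false.
    At w3: r is false, Dia (s -> q) is true, so r -> Dia (s -> q) is true.
      At w3: Dia (s -> q) requires s -> q at some successor in {w3, w5, w6}.
        s -> q holds at w3, so Dia (s -> q) is true at w3.
Satisfying worlds: {w1, w2, w4, w5}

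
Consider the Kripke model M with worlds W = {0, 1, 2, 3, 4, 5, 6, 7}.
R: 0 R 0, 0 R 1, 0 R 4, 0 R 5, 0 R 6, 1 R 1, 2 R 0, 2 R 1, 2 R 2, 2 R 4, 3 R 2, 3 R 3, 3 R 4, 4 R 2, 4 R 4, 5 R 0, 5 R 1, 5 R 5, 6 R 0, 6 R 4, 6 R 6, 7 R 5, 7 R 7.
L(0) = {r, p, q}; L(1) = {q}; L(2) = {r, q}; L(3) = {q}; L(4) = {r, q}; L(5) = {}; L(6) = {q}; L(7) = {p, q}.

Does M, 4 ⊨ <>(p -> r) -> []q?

Recall that []ψ holds at a world iff ψ holds at every accessible world, and <>ψ holds iff ψ holds at some accessible world.
At 4: <>(p -> r) is true, []q is true, so <>(p -> r) -> []q is true.
  At 4: <>(p -> r) requires p -> r at some successor in {2, 4}.
    p -> r holds at 2, so <>(p -> r) is true at 4.
  At 4: []q requires q at every successor {2, 4}.
    At 2: q is true.
    At 4: q is true.
  So []q is true at 4.

Yes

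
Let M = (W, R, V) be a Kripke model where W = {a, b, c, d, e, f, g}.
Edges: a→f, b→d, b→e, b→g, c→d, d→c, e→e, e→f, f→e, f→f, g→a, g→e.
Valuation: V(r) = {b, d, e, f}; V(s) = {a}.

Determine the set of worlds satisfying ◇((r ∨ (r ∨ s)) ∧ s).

g

Let φ = ◇((r ∨ (r ∨ s)) ∧ s). Evaluate φ at each world:
  a (successors {f}): φ is false.
  b (successors {d, e, g}): φ is false.
  c (successors {d}): φ is false.
  d (successors {c}): φ is false.
  e (successors {e, f}): φ is false.
  f (successors {e, f}): φ is false.
  g (successors {a, e}): φ is true.
For instance, at f:
  At f: ◇((r ∨ (r ∨ s)) ∧ s) requires (r ∨ (r ∨ s)) ∧ s at some successor in {e, f}.
    At e: (r ∨ (r ∨ s)) ∧ s is false.
    At f: (r ∨ (r ∨ s)) ∧ s is false.
  So ◇((r ∨ (r ∨ s)) ∧ s) is false at f.
Satisfying worlds: {g}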